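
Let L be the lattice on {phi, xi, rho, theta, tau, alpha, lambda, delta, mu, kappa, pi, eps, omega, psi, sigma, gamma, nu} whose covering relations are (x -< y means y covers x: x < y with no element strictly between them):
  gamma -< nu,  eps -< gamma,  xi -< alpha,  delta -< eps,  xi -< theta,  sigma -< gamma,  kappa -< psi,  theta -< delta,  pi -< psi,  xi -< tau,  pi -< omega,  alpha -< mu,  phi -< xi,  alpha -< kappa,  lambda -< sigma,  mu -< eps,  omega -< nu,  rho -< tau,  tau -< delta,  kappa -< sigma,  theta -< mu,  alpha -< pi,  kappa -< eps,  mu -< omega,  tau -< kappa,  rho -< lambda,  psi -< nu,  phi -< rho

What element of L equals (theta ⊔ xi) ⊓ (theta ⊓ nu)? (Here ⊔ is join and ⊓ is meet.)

theta

theta ∨ xi = theta
theta ∧ nu = theta
theta ∧ theta = theta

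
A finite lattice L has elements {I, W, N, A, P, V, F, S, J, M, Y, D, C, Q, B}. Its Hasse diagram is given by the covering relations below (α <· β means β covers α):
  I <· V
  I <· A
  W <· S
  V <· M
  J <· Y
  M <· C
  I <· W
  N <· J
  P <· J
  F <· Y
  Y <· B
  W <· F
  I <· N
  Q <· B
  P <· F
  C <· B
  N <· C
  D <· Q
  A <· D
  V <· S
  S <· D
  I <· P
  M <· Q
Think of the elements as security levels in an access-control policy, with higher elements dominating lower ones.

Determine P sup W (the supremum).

Common upper bounds of {P, W}: B, F, Y.
The least among these is F.

F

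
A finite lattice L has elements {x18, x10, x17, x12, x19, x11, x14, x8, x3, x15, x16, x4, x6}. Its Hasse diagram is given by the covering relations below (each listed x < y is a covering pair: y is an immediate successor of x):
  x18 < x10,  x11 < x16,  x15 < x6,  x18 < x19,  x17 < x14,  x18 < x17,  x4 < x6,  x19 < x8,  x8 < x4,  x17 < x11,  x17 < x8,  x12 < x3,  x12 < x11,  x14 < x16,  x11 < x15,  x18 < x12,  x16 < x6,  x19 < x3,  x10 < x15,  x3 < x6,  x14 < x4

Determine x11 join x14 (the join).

Common upper bounds of {x11, x14}: x16, x6.
The least among these is x16.

x16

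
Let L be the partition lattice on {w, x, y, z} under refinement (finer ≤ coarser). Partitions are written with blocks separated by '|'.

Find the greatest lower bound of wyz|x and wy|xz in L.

wy|x|z

Common lower bounds of {wyz|x, wy|xz}: wy|x|z, w|x|y|z.
The greatest among these is wy|x|z.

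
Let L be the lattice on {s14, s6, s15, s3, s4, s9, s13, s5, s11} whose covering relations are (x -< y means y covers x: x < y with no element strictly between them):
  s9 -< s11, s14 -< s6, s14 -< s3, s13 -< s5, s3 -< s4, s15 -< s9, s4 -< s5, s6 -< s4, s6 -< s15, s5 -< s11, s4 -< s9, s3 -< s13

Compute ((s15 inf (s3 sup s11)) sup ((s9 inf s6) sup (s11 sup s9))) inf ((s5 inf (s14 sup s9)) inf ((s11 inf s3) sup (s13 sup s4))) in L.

s3 ∨ s11 = s11
s15 ∧ s11 = s15
s9 ∧ s6 = s6
s11 ∨ s9 = s11
s6 ∨ s11 = s11
s15 ∨ s11 = s11
s14 ∨ s9 = s9
s5 ∧ s9 = s4
s11 ∧ s3 = s3
s13 ∨ s4 = s5
s3 ∨ s5 = s5
s4 ∧ s5 = s4
s11 ∧ s4 = s4

s4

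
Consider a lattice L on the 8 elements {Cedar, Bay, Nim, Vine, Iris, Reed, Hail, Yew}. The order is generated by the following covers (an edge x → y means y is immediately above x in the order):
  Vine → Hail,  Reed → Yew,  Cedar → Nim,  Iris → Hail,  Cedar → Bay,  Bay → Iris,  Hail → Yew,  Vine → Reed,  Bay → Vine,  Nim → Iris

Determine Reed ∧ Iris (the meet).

Common lower bounds of {Reed, Iris}: Bay, Cedar.
The greatest among these is Bay.

Bay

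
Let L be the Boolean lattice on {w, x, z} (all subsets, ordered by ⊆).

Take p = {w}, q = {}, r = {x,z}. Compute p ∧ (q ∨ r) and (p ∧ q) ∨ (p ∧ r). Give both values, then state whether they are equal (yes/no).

{}; {}; yes

q ∨ r = {x,z}, so p ∧ (q ∨ r) = {w} ∧ {x,z} = {}.
p ∧ q = {} and p ∧ r = {}, so (p ∧ q) ∨ (p ∧ r) = {} ∨ {} = {}.
Equal: yes.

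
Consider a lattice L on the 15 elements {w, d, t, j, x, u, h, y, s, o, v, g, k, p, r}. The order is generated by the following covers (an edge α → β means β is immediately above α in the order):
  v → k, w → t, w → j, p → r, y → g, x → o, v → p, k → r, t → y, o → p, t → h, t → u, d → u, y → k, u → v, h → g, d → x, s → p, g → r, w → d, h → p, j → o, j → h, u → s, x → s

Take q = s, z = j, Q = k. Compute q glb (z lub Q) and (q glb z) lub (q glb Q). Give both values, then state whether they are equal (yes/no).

s; u; no

z lub Q = r, so q glb (z lub Q) = s glb r = s.
q glb z = w and q glb Q = u, so (q glb z) lub (q glb Q) = w lub u = u.
Equal: no.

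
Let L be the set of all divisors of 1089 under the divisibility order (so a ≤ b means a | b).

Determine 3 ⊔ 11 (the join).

Common upper bounds of {3, 11}: 1089, 33, 363, 99.
The least among these is 33.

33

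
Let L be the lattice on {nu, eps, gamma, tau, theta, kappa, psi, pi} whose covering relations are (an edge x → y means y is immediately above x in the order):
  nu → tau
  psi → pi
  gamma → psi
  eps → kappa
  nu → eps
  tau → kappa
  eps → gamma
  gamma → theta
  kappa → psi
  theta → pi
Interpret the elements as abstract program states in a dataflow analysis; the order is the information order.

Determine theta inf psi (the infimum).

gamma

Common lower bounds of {theta, psi}: eps, gamma, nu.
The greatest among these is gamma.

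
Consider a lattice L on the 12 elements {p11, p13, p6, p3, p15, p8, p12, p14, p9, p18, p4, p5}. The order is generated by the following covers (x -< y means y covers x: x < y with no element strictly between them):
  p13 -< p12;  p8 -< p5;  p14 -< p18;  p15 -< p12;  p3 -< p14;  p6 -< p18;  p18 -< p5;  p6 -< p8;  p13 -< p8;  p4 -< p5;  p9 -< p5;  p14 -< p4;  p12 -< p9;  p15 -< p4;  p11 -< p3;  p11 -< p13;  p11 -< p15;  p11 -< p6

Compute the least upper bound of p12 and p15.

p12

Common upper bounds of {p12, p15}: p12, p5, p9.
The least among these is p12.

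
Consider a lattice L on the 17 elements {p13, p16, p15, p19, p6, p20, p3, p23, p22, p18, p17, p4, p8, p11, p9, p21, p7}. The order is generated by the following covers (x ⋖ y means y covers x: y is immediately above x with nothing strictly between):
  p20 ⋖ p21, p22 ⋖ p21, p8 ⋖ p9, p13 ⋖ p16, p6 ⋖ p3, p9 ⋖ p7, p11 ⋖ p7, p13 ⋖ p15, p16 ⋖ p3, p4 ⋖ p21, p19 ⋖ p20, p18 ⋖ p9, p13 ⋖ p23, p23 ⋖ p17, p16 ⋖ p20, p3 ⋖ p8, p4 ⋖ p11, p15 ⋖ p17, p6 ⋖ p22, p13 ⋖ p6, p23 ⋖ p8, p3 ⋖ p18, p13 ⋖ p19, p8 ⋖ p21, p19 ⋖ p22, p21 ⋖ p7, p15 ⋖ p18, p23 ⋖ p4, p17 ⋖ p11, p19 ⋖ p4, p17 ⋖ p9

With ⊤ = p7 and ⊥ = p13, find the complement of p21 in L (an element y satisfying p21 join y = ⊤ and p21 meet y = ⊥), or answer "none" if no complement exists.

Need y with p21 ∨ y = p7 and p21 ∧ y = p13.
Checking each element gives: p15.

p15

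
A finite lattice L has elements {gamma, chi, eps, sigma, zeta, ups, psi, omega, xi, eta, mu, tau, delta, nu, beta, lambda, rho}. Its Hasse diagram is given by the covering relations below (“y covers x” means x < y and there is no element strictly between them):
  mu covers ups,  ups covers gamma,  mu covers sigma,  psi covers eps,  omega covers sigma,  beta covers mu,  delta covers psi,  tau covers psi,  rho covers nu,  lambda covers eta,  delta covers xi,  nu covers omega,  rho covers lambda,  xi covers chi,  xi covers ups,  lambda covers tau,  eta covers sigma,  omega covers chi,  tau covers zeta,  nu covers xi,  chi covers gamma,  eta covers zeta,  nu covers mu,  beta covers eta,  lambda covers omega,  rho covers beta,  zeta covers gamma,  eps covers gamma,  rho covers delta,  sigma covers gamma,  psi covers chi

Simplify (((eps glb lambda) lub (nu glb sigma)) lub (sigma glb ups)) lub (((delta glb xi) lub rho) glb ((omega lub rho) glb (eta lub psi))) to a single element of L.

lambda

eps ∧ lambda = eps
nu ∧ sigma = sigma
eps ∨ sigma = lambda
sigma ∧ ups = gamma
lambda ∨ gamma = lambda
delta ∧ xi = xi
xi ∨ rho = rho
omega ∨ rho = rho
eta ∨ psi = lambda
rho ∧ lambda = lambda
rho ∧ lambda = lambda
lambda ∨ lambda = lambda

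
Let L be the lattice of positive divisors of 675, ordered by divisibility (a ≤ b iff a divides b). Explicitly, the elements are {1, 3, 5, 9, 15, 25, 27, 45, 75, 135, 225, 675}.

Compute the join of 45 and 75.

225

In the divisibility order, the join is the least common multiple: lcm(45, 75) = 225.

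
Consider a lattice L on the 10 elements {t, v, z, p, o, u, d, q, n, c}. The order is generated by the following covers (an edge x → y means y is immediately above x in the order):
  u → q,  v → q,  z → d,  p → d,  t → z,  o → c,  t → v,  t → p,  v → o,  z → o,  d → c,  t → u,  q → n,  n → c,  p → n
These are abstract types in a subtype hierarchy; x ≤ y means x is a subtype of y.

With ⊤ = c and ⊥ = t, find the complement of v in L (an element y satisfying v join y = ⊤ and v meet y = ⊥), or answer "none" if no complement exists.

d

Need y with v ∨ y = c and v ∧ y = t.
Checking each element gives: d.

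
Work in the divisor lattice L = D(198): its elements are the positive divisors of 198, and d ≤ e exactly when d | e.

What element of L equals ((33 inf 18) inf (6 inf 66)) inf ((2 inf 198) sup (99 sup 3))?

33 ∧ 18 = 3
6 ∧ 66 = 6
3 ∧ 6 = 3
2 ∧ 198 = 2
99 ∨ 3 = 99
2 ∨ 99 = 198
3 ∧ 198 = 3

3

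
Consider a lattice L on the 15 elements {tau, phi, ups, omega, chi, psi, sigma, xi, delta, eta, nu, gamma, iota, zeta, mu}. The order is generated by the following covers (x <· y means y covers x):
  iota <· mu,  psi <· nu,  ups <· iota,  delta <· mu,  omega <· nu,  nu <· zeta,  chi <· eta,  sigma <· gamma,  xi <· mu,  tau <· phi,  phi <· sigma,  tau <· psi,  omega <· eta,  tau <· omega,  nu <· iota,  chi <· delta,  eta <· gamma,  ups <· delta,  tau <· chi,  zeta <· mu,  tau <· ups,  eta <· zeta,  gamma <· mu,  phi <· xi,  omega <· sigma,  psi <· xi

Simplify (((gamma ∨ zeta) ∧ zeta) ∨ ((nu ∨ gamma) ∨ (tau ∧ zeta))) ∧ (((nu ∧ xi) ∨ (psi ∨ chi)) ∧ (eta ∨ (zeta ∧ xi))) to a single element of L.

zeta

gamma ∨ zeta = mu
mu ∧ zeta = zeta
nu ∨ gamma = mu
tau ∧ zeta = tau
mu ∨ tau = mu
zeta ∨ mu = mu
nu ∧ xi = psi
psi ∨ chi = zeta
psi ∨ zeta = zeta
zeta ∧ xi = psi
eta ∨ psi = zeta
zeta ∧ zeta = zeta
mu ∧ zeta = zeta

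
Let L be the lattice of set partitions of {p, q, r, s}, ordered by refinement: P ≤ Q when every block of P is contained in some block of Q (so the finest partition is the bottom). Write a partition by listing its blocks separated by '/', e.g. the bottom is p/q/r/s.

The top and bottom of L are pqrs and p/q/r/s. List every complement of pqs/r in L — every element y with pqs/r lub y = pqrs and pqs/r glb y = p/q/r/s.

Need y with pqs/r ∨ y = pqrs and pqs/r ∧ y = p/q/r/s.
Checking each element gives: p/q/rs, p/qr/s, pr/q/s.

p/q/rs, p/qr/s, pr/q/s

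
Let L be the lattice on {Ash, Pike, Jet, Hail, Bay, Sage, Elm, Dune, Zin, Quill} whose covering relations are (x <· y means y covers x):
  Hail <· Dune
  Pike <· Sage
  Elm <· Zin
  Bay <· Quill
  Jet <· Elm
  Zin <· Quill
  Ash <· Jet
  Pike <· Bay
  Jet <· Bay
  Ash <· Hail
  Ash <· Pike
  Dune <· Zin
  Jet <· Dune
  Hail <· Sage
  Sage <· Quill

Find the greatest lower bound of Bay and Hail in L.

Ash

Common lower bounds of {Bay, Hail}: Ash.
The greatest among these is Ash.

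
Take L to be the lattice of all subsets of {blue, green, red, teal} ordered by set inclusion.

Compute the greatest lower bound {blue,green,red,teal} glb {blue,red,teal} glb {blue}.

{blue}

Under ⊆, meet is intersection: {blue,green,red,teal} ∩ {blue,red,teal} ∩ {blue} = {blue}.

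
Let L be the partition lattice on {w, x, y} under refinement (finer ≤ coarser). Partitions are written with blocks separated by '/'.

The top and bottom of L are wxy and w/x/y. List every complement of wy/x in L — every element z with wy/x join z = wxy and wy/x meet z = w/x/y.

Need z with wy/x ∨ z = wxy and wy/x ∧ z = w/x/y.
Checking each element gives: w/xy, wx/y.

w/xy, wx/y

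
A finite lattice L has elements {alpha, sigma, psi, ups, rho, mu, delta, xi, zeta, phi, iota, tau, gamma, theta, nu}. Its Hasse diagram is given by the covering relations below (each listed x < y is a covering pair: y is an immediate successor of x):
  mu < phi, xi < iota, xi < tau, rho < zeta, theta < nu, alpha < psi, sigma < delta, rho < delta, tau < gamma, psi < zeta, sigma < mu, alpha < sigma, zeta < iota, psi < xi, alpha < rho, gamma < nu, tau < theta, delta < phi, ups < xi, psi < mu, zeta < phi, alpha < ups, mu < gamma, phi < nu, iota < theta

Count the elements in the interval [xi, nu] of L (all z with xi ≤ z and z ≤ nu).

6

The interval [xi, nu] = {gamma, iota, nu, tau, theta, xi}, which has 6 elements.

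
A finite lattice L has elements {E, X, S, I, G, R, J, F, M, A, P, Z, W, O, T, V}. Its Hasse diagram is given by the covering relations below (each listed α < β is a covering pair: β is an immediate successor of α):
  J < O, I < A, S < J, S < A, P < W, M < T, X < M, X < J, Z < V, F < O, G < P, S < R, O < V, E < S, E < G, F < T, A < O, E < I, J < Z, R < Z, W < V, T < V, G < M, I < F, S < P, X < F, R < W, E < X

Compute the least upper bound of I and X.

Common upper bounds of {I, X}: F, O, T, V.
The least among these is F.

F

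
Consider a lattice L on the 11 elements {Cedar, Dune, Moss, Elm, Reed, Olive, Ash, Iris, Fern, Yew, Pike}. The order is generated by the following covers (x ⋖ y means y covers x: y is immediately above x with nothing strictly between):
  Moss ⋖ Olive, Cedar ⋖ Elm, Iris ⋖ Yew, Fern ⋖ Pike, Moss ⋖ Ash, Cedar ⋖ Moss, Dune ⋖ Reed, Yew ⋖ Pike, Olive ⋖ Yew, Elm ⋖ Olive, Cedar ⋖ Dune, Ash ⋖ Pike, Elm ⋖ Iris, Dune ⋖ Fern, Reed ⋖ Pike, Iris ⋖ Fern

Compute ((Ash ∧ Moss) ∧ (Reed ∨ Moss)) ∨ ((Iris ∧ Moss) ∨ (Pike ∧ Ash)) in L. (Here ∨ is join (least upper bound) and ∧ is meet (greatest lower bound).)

Ash

Ash ∧ Moss = Moss
Reed ∨ Moss = Pike
Moss ∧ Pike = Moss
Iris ∧ Moss = Cedar
Pike ∧ Ash = Ash
Cedar ∨ Ash = Ash
Moss ∨ Ash = Ash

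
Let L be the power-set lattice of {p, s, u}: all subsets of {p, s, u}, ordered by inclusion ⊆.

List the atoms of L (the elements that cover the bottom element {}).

{p}, {s}, {u}

The atoms are exactly the elements that cover {}: {p}, {s}, {u}.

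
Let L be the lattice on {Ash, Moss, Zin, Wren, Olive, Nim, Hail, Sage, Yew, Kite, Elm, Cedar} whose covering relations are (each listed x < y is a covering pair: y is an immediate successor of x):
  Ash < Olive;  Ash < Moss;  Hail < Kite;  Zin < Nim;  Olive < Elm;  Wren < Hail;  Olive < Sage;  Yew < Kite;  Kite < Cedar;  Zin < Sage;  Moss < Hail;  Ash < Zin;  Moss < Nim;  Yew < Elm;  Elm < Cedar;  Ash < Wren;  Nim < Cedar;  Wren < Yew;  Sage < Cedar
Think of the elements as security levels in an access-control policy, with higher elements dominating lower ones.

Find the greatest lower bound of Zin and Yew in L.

Ash

Common lower bounds of {Zin, Yew}: Ash.
The greatest among these is Ash.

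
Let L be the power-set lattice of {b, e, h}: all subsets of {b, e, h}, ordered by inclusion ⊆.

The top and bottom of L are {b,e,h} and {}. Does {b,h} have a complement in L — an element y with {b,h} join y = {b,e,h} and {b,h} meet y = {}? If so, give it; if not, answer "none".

Need y with {b,h} ∨ y = {b,e,h} and {b,h} ∧ y = {}.
Checking each element gives: {e}.

{e}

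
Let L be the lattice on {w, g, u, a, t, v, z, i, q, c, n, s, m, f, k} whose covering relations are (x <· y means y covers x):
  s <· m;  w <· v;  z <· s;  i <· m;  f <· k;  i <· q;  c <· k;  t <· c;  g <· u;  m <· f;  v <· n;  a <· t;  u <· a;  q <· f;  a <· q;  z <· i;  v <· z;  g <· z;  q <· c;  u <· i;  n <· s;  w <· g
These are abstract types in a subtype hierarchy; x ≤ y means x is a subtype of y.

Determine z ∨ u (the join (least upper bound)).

i

Common upper bounds of {z, u}: c, f, i, k, m, q.
The least among these is i.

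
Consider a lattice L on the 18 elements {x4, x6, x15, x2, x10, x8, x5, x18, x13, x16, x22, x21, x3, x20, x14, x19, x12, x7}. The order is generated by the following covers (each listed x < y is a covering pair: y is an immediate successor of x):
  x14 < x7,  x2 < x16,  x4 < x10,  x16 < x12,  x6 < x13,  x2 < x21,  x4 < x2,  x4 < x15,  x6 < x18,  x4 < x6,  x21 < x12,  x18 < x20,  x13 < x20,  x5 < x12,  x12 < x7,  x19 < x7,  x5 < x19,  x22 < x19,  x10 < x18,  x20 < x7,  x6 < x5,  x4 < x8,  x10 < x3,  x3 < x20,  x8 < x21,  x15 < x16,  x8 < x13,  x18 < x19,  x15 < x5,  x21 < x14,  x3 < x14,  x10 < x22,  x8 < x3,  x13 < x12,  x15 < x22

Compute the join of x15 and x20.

Common upper bounds of {x15, x20}: x7.
The least among these is x7.

x7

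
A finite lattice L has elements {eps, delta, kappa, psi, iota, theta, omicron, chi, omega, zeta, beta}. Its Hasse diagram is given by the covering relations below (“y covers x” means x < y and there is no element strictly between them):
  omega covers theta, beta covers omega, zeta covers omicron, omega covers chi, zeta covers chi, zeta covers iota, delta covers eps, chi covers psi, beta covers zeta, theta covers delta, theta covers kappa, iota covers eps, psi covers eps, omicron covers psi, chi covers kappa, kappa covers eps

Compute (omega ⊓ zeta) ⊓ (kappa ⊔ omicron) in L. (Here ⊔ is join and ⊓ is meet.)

omega ∧ zeta = chi
kappa ∨ omicron = zeta
chi ∧ zeta = chi

chi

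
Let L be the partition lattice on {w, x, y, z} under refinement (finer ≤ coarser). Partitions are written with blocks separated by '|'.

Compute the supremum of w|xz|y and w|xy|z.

The join of w|xz|y and w|xy|z merges any blocks that overlap across the partitions, giving w|xyz.

w|xyz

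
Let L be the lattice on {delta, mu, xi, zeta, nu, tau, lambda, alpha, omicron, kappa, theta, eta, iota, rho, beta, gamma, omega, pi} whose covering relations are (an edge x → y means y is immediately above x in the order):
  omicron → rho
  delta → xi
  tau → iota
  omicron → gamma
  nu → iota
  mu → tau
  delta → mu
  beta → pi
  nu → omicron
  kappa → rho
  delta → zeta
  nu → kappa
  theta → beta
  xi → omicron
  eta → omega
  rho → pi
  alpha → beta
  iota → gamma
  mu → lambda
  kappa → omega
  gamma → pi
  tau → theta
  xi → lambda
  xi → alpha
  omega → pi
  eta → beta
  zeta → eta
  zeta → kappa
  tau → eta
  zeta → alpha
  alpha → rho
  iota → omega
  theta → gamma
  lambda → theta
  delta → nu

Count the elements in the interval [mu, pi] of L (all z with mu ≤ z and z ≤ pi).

10

The interval [mu, pi] = {beta, eta, gamma, iota, lambda, mu, omega, pi, tau, theta}, which has 10 elements.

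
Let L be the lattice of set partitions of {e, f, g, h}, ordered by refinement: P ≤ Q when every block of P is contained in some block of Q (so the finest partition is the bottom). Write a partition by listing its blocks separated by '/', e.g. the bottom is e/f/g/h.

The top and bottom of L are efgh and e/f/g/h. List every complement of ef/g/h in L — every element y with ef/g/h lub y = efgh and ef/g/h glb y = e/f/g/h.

Need y with ef/g/h ∨ y = efgh and ef/g/h ∧ y = e/f/g/h.
Checking each element gives: e/fgh, eg/fh, egh/f, eh/fg.

e/fgh, eg/fh, egh/f, eh/fg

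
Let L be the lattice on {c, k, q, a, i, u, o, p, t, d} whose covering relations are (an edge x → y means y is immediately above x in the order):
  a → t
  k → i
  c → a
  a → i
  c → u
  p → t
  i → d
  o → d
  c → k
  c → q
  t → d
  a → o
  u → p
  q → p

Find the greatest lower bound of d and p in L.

p

Common lower bounds of {d, p}: c, p, q, u.
The greatest among these is p.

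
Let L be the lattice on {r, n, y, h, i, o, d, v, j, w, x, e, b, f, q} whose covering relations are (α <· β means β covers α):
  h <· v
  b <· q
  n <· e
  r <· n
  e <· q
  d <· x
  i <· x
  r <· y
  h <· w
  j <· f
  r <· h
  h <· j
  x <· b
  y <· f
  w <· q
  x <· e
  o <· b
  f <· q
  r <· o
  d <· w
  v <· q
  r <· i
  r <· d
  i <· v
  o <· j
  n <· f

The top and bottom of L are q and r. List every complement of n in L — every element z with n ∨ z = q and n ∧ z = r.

b, v, w

Need z with n ∨ z = q and n ∧ z = r.
Checking each element gives: b, v, w.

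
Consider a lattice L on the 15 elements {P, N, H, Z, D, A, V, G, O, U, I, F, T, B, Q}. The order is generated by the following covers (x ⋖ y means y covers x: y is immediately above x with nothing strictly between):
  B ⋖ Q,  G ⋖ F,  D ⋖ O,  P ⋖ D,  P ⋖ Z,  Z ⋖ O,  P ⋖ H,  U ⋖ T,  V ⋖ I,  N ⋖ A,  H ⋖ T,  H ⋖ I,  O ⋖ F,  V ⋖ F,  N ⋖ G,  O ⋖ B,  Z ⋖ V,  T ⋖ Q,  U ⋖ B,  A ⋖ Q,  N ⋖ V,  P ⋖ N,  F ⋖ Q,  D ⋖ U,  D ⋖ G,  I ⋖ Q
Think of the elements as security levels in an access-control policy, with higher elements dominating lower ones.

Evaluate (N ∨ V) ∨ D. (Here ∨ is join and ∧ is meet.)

N ∨ V = V
V ∨ D = F

F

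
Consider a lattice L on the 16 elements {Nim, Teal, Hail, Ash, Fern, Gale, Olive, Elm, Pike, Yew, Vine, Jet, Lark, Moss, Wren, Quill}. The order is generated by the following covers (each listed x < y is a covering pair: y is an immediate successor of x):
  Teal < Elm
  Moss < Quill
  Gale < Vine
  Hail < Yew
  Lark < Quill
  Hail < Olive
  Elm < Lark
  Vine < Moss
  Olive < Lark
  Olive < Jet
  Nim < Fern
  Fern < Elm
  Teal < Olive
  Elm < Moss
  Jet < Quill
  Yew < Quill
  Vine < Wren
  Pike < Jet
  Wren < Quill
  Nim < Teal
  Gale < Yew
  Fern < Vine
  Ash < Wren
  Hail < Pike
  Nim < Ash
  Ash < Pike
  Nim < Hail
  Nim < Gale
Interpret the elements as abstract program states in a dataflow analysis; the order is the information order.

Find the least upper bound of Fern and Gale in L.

Common upper bounds of {Fern, Gale}: Moss, Quill, Vine, Wren.
The least among these is Vine.

Vine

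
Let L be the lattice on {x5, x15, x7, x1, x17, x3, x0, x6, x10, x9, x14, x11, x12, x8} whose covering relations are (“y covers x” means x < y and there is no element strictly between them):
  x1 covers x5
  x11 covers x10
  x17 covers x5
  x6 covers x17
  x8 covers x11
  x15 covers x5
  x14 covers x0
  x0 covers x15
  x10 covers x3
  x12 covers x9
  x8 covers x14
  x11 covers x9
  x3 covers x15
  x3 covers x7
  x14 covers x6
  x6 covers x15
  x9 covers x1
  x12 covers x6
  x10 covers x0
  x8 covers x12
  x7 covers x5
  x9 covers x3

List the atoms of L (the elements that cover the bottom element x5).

x1, x15, x17, x7

The atoms are exactly the elements that cover x5: x1, x15, x17, x7.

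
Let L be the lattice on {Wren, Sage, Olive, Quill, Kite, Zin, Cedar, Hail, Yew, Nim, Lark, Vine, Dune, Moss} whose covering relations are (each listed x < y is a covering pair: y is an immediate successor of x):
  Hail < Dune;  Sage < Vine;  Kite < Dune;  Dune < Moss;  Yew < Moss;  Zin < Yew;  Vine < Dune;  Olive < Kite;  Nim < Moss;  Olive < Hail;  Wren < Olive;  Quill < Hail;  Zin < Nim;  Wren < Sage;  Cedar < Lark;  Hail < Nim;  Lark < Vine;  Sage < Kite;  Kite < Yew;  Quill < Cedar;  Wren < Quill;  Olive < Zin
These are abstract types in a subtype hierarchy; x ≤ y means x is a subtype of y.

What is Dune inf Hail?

Hail

Common lower bounds of {Dune, Hail}: Hail, Olive, Quill, Wren.
The greatest among these is Hail.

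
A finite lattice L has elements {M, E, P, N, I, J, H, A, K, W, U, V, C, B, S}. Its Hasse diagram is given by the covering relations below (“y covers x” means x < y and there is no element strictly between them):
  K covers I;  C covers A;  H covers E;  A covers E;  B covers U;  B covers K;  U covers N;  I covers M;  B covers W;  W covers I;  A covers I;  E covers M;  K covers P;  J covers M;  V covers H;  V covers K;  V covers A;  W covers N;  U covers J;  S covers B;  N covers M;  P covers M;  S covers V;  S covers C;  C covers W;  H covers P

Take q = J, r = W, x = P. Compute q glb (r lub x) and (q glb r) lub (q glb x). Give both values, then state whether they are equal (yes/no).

J; M; no

r lub x = B, so q glb (r lub x) = J glb B = J.
q glb r = M and q glb x = M, so (q glb r) lub (q glb x) = M lub M = M.
Equal: no.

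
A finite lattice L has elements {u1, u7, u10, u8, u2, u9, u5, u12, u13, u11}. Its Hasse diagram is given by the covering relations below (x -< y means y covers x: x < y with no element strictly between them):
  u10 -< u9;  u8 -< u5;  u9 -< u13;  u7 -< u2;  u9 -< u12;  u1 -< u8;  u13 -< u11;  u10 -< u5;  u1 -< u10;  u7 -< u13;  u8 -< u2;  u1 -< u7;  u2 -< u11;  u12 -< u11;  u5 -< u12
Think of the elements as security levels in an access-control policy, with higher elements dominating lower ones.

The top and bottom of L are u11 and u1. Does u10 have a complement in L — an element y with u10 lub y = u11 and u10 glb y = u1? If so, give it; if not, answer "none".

u2

Need y with u10 ∨ y = u11 and u10 ∧ y = u1.
Checking each element gives: u2.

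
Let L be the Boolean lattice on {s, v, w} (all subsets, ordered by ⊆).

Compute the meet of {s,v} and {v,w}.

Common lower bounds of {{s,v}, {v,w}}: {v}, {}.
The greatest among these is {v}.

{v}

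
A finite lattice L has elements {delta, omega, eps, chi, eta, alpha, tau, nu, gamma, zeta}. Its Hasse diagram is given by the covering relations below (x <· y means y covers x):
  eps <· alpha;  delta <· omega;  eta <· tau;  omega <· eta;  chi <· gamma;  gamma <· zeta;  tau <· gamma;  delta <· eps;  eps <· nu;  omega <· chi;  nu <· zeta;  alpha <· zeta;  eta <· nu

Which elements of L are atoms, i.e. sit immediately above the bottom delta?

The atoms are exactly the elements that cover delta: eps, omega.

eps, omega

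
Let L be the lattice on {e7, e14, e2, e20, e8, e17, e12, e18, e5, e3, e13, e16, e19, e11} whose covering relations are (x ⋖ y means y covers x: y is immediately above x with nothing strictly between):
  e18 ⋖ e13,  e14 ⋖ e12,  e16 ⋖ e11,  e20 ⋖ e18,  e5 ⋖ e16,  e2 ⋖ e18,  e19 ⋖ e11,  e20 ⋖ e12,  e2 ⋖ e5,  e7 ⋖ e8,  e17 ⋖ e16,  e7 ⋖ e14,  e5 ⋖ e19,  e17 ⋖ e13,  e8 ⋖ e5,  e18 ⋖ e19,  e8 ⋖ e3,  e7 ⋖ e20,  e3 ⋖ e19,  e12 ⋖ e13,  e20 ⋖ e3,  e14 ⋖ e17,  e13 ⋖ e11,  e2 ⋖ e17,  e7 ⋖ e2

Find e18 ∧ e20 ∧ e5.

e7

Common lower bounds of {e18, e20, e5}: e7.
The greatest among these is e7.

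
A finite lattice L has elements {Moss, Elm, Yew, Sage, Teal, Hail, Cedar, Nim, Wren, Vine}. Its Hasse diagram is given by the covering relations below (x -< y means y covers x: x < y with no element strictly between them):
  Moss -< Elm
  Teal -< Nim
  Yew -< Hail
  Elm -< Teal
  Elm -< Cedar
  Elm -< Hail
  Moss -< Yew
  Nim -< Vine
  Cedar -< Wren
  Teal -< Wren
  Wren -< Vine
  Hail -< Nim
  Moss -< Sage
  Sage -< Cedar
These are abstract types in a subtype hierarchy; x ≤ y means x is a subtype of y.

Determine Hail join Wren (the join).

Vine

Common upper bounds of {Hail, Wren}: Vine.
The least among these is Vine.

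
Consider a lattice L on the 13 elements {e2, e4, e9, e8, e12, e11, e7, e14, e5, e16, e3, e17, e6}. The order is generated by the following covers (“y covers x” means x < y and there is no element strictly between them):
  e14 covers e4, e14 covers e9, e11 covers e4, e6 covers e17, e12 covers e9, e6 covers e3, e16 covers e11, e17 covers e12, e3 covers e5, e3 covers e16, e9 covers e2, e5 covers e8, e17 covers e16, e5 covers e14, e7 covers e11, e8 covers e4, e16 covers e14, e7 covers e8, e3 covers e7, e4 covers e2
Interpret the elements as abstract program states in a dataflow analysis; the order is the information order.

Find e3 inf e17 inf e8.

e4

Common lower bounds of {e3, e17, e8}: e2, e4.
The greatest among these is e4.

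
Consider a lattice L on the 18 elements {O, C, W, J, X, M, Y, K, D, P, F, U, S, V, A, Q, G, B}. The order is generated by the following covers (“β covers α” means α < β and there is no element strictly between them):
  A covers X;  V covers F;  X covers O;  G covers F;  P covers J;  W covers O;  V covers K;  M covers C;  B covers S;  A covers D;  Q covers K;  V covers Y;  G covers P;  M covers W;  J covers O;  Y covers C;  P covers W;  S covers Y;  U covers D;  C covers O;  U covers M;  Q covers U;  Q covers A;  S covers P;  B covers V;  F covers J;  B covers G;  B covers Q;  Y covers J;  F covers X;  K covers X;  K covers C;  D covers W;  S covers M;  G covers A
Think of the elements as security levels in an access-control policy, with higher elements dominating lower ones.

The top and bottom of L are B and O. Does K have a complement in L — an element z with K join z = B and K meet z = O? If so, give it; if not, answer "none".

Need z with K ∨ z = B and K ∧ z = O.
Checking each element gives: P.

P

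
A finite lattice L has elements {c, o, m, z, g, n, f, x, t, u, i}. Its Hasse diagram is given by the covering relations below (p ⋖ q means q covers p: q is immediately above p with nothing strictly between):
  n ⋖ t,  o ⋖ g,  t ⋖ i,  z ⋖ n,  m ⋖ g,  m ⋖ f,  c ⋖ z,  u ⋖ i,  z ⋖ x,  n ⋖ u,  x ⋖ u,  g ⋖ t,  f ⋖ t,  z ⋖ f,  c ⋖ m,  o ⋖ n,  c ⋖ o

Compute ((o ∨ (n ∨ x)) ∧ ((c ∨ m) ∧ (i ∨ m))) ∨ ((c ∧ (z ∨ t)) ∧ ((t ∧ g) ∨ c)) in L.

n ∨ x = u
o ∨ u = u
c ∨ m = m
i ∨ m = i
m ∧ i = m
u ∧ m = c
z ∨ t = t
c ∧ t = c
t ∧ g = g
g ∨ c = g
c ∧ g = c
c ∨ c = c

c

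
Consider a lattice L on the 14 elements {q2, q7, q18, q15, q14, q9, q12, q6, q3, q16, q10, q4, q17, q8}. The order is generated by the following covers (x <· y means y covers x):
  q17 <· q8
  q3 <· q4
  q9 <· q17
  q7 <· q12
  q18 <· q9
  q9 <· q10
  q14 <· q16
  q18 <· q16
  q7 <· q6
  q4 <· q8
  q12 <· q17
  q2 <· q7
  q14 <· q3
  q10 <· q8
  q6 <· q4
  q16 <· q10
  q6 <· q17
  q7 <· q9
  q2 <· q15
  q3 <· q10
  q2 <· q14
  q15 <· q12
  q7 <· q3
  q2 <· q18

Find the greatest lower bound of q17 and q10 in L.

Common lower bounds of {q17, q10}: q18, q2, q7, q9.
The greatest among these is q9.

q9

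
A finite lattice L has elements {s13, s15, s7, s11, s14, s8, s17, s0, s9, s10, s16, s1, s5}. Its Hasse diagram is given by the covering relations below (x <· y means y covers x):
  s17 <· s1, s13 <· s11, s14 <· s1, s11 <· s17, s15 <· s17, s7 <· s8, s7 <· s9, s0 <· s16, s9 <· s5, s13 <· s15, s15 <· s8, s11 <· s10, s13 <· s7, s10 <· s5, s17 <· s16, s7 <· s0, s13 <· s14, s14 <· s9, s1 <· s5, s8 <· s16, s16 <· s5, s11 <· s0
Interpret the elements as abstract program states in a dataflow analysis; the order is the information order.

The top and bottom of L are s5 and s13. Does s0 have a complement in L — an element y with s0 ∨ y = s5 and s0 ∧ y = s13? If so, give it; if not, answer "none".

Need y with s0 ∨ y = s5 and s0 ∧ y = s13.
Checking each element gives: s14.

s14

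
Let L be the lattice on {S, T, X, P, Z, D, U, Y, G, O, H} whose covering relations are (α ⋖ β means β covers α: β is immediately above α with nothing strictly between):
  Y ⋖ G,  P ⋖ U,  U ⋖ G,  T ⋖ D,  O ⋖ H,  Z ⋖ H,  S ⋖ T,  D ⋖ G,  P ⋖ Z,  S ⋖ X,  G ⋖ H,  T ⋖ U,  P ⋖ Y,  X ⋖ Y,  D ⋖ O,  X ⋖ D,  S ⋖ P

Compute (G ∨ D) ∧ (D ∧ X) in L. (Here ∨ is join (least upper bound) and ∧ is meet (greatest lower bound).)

G ∨ D = G
D ∧ X = X
G ∧ X = X

X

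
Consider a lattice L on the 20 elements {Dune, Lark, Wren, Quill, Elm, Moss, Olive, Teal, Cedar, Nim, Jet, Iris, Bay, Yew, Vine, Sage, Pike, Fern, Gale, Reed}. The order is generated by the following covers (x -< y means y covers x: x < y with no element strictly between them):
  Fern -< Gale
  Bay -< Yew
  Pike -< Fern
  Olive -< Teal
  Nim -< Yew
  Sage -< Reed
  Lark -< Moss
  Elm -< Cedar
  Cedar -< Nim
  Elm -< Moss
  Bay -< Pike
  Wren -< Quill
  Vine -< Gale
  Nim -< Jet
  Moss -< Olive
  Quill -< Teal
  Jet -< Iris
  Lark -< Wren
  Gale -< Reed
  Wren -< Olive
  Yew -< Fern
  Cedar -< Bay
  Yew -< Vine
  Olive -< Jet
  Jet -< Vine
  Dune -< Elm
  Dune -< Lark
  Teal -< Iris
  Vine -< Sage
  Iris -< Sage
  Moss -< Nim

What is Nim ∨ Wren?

Common upper bounds of {Nim, Wren}: Gale, Iris, Jet, Reed, Sage, Vine.
The least among these is Jet.

Jet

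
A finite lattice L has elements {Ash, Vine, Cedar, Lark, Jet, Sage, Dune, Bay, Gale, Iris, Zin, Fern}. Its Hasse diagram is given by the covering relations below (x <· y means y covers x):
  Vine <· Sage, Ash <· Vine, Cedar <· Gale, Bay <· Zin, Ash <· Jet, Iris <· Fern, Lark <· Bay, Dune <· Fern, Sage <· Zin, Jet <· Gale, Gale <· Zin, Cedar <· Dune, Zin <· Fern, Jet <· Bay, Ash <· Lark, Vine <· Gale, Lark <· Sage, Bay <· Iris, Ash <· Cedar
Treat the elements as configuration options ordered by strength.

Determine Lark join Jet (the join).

Common upper bounds of {Lark, Jet}: Bay, Fern, Iris, Zin.
The least among these is Bay.

Bay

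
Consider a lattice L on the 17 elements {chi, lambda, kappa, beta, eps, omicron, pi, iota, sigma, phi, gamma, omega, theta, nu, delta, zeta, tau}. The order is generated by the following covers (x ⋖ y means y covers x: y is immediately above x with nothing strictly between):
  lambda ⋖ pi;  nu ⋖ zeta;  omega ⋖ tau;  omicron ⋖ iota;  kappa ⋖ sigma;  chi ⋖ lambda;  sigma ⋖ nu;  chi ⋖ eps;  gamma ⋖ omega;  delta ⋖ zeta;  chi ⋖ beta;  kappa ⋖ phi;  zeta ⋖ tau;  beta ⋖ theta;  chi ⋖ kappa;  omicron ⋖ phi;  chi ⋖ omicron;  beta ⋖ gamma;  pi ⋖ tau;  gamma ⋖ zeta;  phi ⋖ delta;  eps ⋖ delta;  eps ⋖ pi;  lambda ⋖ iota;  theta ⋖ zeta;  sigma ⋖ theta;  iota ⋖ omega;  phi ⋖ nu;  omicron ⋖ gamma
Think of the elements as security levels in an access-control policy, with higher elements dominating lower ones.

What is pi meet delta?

Common lower bounds of {pi, delta}: chi, eps.
The greatest among these is eps.

eps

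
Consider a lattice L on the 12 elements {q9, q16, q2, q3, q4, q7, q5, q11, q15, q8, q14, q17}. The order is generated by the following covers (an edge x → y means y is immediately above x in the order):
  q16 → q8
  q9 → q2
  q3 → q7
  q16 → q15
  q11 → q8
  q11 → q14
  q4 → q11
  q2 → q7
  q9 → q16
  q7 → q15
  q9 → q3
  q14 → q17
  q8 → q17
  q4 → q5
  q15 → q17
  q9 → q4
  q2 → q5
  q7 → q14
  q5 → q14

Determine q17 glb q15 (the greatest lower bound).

Common lower bounds of {q17, q15}: q15, q16, q2, q3, q7, q9.
The greatest among these is q15.

q15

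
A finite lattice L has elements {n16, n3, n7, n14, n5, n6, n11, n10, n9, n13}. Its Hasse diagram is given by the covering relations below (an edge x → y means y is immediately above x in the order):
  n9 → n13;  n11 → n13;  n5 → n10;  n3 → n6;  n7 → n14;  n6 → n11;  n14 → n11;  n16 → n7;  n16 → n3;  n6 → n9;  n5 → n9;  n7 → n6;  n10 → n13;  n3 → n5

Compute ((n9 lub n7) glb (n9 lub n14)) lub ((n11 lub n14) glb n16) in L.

n9 ∨ n7 = n9
n9 ∨ n14 = n13
n9 ∧ n13 = n9
n11 ∨ n14 = n11
n11 ∧ n16 = n16
n9 ∨ n16 = n9

n9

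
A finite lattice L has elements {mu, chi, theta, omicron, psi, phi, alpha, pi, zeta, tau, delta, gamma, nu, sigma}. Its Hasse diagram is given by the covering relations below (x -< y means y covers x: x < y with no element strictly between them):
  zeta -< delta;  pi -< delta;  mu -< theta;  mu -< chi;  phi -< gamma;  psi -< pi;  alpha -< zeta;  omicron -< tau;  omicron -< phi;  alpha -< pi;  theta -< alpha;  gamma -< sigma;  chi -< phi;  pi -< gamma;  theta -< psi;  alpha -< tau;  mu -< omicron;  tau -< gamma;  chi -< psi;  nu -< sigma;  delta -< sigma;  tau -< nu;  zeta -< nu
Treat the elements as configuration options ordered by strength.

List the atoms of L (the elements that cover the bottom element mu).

chi, omicron, theta

The atoms are exactly the elements that cover mu: chi, omicron, theta.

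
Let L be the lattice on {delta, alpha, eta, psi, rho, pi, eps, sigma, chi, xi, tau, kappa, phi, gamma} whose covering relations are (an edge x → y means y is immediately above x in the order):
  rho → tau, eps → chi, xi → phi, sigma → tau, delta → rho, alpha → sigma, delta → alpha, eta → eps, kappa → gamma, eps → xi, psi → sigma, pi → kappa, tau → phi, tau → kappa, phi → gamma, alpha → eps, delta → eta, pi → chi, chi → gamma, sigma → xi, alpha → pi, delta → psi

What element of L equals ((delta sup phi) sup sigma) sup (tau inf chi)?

delta ∨ phi = phi
phi ∨ sigma = phi
tau ∧ chi = alpha
phi ∨ alpha = phi

phi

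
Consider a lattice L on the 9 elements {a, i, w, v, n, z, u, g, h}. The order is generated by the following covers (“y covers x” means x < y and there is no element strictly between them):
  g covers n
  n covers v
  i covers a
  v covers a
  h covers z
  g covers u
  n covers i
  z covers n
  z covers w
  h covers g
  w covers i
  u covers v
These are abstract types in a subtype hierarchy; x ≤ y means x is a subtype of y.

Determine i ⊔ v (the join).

Common upper bounds of {i, v}: g, h, n, z.
The least among these is n.

n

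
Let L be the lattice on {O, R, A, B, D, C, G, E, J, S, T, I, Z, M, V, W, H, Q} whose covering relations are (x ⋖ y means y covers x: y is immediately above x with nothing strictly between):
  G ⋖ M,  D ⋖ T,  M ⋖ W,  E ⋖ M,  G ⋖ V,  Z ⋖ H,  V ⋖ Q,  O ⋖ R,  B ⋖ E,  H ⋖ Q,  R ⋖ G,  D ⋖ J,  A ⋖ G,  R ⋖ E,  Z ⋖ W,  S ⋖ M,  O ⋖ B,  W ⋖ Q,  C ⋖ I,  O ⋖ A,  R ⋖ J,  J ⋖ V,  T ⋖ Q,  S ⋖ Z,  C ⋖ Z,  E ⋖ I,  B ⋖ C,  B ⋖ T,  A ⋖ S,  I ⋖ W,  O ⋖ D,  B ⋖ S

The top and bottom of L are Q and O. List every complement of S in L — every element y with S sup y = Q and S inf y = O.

D, J

Need y with S ∨ y = Q and S ∧ y = O.
Checking each element gives: D, J.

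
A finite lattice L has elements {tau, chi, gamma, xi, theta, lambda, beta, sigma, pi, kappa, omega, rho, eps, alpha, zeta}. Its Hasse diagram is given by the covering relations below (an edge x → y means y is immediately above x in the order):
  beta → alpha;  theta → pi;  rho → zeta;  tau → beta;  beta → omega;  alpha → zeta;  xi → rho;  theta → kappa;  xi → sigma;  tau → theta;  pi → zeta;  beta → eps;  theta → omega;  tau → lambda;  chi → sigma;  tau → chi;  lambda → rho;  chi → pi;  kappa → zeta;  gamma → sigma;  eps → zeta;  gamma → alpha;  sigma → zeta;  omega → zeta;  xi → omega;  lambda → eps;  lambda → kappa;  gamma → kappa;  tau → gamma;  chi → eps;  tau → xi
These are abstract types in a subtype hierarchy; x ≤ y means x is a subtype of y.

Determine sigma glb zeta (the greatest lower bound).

sigma

Common lower bounds of {sigma, zeta}: chi, gamma, sigma, tau, xi.
The greatest among these is sigma.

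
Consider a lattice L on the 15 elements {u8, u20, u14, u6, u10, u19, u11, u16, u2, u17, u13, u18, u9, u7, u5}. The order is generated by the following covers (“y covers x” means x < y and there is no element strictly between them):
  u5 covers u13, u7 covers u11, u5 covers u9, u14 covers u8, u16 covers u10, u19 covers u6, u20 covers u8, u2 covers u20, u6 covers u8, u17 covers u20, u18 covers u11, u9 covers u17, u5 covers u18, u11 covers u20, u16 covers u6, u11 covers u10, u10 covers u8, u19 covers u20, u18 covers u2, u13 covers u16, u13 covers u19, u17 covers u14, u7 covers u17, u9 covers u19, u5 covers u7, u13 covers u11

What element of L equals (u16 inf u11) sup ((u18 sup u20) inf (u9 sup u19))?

u16 ∧ u11 = u10
u18 ∨ u20 = u18
u9 ∨ u19 = u9
u18 ∧ u9 = u20
u10 ∨ u20 = u11

u11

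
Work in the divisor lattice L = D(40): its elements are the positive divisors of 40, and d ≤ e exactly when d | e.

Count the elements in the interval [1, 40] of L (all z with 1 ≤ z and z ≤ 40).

The interval [1, 40] = {1, 10, 2, 20, 4, 40, 5, 8}, which has 8 elements.

8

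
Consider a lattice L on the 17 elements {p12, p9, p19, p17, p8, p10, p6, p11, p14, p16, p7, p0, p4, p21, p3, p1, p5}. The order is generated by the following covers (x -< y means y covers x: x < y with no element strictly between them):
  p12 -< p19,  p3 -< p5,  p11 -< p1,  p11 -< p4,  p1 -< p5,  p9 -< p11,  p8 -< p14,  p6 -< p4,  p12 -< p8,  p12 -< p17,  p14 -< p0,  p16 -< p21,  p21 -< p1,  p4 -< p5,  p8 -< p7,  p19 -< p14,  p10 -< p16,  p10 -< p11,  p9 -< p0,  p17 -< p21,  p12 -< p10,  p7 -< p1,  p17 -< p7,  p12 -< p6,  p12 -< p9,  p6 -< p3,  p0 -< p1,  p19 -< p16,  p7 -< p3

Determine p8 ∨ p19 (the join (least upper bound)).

Common upper bounds of {p8, p19}: p0, p1, p14, p5.
The least among these is p14.

p14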